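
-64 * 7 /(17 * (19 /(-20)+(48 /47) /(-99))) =27.44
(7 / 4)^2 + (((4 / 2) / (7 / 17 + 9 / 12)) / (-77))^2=1813437497 / 592046224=3.06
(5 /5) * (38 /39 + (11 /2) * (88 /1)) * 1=484.97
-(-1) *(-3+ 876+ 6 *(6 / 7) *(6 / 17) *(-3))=867.55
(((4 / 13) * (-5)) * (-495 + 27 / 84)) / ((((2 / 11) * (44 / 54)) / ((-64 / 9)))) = -3324240 / 91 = -36530.11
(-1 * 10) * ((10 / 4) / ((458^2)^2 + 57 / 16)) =-400 / 704014971193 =-0.00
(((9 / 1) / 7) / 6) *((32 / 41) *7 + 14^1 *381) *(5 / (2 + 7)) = 78185 / 123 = 635.65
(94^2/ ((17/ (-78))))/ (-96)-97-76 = 16953/ 68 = 249.31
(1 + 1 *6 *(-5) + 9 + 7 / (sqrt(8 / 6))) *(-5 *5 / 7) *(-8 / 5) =-800 / 7 + 20 *sqrt(3) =-79.64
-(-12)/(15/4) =16/5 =3.20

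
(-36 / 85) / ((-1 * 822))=6 / 11645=0.00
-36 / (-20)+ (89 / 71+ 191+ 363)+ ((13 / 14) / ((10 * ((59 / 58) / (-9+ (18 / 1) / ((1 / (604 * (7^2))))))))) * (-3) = -8522904723 / 58646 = -145327.98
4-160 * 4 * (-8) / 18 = 2596 / 9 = 288.44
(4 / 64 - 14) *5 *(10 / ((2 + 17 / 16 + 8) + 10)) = -11150 / 337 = -33.09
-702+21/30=-7013/10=-701.30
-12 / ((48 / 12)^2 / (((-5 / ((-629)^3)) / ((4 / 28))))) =-105 / 995432756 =-0.00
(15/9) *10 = 50/3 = 16.67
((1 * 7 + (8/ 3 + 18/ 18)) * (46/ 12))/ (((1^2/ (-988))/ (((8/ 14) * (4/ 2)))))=-46169.40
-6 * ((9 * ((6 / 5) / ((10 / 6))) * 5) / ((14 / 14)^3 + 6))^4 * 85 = -70252248672 / 300125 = -234076.63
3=3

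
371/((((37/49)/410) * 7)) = 28777.57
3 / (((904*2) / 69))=207 / 1808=0.11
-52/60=-13/15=-0.87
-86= -86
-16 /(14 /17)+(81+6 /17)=7369 /119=61.92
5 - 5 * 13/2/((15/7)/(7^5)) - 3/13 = -19882309/78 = -254901.40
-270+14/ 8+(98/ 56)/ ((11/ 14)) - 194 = -20241/ 44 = -460.02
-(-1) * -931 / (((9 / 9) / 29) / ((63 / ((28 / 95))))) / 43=-23084145 / 172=-134210.15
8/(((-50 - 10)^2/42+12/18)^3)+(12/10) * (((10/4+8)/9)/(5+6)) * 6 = 31338500361/41037845365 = 0.76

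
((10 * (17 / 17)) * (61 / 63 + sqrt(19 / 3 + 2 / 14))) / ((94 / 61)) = 18605 / 2961 + 610 * sqrt(714) / 987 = 22.80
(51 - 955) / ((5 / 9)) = -8136 / 5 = -1627.20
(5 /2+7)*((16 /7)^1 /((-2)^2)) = 38 /7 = 5.43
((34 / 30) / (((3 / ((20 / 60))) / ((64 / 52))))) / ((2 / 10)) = 272 / 351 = 0.77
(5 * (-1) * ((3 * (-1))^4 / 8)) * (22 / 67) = -4455 / 268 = -16.62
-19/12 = -1.58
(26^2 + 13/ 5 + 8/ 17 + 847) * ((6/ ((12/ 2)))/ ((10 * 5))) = 64858/ 2125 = 30.52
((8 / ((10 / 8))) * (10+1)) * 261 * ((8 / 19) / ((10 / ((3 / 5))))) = 1102464 / 2375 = 464.20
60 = 60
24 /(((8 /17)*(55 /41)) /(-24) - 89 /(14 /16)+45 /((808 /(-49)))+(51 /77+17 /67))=-209190598848 /902600606609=-0.23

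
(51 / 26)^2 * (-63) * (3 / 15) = -163863 / 3380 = -48.48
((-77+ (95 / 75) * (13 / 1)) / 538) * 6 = -908 / 1345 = -0.68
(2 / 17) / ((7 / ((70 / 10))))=2 / 17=0.12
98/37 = 2.65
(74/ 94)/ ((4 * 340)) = 37/ 63920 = 0.00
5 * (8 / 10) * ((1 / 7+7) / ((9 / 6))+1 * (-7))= -188 / 21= -8.95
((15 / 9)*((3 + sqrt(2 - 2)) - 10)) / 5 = -7 / 3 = -2.33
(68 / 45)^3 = 314432 / 91125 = 3.45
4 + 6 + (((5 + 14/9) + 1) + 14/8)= 695/36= 19.31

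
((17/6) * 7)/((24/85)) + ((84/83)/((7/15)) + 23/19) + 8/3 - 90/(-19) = 81.03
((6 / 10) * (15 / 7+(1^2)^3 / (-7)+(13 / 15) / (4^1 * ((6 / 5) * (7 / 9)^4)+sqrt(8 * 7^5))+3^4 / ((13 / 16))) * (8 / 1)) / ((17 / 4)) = 497428776 * sqrt(14) / 697221305711+106225378749408 / 924885405535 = 114.86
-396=-396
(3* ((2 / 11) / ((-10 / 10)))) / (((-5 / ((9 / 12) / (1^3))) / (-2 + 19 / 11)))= -27 / 1210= -0.02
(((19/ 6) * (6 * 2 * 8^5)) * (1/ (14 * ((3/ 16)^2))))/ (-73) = -159383552/ 4599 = -34656.13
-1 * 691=-691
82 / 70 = 41 / 35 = 1.17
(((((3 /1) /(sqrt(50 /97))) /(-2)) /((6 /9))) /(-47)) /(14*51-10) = 9*sqrt(194) /1323520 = 0.00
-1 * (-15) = 15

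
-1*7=-7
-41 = -41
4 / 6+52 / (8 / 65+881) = 13854 / 19091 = 0.73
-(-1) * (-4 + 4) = 0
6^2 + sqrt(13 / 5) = sqrt(65) / 5 + 36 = 37.61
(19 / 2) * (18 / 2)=171 / 2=85.50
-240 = -240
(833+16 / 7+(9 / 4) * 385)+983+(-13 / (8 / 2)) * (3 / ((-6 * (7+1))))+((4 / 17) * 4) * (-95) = 2595.33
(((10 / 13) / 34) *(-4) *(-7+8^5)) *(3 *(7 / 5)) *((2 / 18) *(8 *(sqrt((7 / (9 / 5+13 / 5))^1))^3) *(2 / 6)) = -64211560 *sqrt(770) / 240669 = -7403.52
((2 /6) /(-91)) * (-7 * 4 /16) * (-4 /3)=-1 /117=-0.01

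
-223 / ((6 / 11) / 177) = -144727 / 2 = -72363.50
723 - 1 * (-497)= 1220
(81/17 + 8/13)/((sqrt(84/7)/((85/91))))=5945 * sqrt(3)/7098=1.45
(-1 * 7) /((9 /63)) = -49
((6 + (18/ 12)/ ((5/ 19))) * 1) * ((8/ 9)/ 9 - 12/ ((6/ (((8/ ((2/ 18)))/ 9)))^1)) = -8372/ 45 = -186.04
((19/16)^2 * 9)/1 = 3249/256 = 12.69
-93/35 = -2.66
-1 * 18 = -18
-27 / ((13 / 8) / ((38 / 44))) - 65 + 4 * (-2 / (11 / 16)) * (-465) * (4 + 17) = 16237613 / 143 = 113549.74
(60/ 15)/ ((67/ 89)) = 356/ 67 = 5.31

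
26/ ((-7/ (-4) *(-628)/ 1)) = -26/ 1099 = -0.02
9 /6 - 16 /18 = 11 /18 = 0.61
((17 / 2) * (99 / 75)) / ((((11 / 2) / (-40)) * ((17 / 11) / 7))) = -1848 / 5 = -369.60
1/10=0.10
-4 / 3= -1.33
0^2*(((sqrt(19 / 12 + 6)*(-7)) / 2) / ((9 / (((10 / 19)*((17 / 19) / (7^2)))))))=0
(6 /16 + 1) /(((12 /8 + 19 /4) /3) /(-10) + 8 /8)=1.74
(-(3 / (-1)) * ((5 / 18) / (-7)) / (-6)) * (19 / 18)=95 / 4536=0.02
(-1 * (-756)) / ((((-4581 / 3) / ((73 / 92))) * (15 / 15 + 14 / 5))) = -22995 / 222433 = -0.10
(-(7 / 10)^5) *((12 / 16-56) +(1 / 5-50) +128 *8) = -308895853 / 2000000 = -154.45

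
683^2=466489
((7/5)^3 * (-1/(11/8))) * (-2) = 5488/1375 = 3.99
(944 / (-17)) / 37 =-944 / 629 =-1.50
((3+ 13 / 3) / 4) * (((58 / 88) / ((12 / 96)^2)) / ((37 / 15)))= 1160 / 37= 31.35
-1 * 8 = -8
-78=-78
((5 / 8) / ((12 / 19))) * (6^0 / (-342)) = -5 / 1728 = -0.00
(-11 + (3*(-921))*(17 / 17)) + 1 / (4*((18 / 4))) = -49931 / 18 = -2773.94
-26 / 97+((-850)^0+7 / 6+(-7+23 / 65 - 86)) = -3432979 / 37830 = -90.75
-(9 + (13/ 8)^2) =-745/ 64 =-11.64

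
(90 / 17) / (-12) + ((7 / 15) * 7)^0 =19 / 34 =0.56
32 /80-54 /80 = -11 /40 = -0.28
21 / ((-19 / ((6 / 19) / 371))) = -18 / 19133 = -0.00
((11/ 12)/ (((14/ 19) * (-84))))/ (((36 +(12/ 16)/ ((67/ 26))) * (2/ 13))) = -0.00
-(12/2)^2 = -36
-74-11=-85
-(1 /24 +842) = -842.04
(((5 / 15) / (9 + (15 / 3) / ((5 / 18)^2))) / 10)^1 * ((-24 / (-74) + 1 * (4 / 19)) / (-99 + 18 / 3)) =-188 / 72374553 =-0.00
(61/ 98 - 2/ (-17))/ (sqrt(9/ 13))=411 * sqrt(13)/ 1666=0.89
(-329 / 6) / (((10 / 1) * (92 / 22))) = -3619 / 2760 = -1.31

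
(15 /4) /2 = 15 /8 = 1.88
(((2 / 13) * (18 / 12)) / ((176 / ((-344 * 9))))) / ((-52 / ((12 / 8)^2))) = 10449 / 59488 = 0.18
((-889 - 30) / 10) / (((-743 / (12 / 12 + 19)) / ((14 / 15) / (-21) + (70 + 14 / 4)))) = 6075509 / 33435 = 181.71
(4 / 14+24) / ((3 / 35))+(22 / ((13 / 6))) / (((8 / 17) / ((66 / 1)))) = 66589 / 39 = 1707.41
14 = 14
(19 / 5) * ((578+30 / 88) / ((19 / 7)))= 178129 / 220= 809.68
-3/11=-0.27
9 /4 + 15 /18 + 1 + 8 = 145 /12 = 12.08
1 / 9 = 0.11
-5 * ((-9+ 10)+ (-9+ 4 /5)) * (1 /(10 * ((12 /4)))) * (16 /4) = 4.80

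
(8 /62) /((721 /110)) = 440 /22351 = 0.02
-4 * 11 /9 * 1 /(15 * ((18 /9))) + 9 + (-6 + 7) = 1328 /135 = 9.84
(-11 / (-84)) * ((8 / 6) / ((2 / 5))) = 55 / 126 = 0.44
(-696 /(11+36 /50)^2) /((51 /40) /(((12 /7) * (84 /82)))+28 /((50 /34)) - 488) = 0.01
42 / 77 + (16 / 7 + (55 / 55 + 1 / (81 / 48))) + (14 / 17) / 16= 1265345 / 282744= 4.48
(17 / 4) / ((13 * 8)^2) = 17 / 43264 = 0.00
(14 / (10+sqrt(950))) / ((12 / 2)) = -7 / 255+7 * sqrt(38) / 510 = 0.06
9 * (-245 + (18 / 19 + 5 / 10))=-83295 / 38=-2191.97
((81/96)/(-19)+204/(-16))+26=8029/608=13.21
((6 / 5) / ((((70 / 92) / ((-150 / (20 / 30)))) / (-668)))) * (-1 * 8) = -13274496 / 7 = -1896356.57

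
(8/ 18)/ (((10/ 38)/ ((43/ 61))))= 3268/ 2745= 1.19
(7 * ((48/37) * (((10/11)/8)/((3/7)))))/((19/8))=1.01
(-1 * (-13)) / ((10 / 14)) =91 / 5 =18.20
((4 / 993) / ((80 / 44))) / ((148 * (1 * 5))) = 0.00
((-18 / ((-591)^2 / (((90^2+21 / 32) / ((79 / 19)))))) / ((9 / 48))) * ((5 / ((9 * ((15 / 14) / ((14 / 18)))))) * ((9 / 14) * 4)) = -45968524 / 82779597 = -0.56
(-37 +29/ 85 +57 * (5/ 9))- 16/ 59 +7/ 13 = -4.72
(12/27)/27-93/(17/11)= -248521/4131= -60.16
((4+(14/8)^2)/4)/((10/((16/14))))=113/560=0.20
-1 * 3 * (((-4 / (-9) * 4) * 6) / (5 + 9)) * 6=-13.71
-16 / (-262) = 8 / 131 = 0.06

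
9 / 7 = 1.29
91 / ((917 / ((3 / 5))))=39 / 655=0.06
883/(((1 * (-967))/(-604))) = 533332/967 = 551.53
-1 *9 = -9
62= 62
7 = 7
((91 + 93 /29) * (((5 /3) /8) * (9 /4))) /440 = 2049 /20416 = 0.10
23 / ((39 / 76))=1748 / 39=44.82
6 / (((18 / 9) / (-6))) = -18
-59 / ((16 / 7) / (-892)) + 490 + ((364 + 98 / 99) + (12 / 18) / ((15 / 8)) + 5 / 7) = 36776447 / 1540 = 23880.81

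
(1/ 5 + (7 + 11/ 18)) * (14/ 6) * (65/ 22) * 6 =63973/ 198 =323.10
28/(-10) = -14/5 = -2.80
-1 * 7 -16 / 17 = -135 / 17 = -7.94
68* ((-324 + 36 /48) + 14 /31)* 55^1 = -1207265.97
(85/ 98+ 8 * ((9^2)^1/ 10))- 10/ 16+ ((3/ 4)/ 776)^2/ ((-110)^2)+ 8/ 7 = 66.19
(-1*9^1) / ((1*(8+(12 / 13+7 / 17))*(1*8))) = -1989 / 16504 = -0.12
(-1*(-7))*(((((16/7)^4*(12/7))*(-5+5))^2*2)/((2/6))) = 0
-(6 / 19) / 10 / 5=-3 / 475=-0.01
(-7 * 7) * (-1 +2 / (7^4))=2399 / 49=48.96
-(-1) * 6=6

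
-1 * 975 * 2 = -1950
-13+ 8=-5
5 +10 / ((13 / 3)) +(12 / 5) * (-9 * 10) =-2713 / 13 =-208.69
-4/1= -4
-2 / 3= -0.67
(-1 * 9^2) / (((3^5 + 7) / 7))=-567 / 250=-2.27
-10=-10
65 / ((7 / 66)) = 4290 / 7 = 612.86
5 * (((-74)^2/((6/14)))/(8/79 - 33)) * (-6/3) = 30282280/7797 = 3883.84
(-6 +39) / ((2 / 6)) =99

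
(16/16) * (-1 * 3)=-3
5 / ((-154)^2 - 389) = 5 / 23327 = 0.00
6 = 6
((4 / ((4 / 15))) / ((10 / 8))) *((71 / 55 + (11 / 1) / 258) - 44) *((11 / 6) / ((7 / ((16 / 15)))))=-1383856 / 9675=-143.03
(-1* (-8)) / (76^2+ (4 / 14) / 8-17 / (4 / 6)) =224 / 161015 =0.00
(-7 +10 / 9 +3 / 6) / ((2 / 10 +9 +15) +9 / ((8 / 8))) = -0.16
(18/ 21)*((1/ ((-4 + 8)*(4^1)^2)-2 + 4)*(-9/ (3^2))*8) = -387/ 28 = -13.82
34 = 34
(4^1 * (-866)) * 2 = -6928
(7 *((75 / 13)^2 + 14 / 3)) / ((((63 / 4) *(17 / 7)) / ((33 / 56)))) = 4.09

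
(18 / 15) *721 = 4326 / 5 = 865.20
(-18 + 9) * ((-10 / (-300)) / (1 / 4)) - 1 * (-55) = 269 / 5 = 53.80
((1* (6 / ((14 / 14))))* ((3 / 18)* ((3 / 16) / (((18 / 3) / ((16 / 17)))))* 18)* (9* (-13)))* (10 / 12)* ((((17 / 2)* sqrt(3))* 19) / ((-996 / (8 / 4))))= 11115* sqrt(3) / 664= 28.99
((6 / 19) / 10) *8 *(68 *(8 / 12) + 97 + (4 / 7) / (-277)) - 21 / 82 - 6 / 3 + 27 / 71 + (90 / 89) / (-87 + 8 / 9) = 34.07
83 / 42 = 1.98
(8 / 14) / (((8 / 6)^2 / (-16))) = -36 / 7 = -5.14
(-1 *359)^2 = 128881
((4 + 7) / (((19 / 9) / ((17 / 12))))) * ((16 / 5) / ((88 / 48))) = 1224 / 95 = 12.88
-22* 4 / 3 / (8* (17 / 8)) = -88 / 51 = -1.73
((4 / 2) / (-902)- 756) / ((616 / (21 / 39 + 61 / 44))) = -375393657 / 158910752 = -2.36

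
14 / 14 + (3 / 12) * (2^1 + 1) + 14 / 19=189 / 76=2.49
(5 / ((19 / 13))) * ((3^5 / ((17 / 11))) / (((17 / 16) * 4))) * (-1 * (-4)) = 2779920 / 5491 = 506.27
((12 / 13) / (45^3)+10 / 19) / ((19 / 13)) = 3948826 / 10965375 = 0.36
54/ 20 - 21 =-183/ 10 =-18.30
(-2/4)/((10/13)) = -13/20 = -0.65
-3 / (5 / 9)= -27 / 5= -5.40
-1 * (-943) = 943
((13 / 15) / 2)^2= 169 / 900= 0.19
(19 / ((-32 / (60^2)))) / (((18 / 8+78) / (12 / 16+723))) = -4125375 / 214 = -19277.45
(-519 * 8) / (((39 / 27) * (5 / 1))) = -37368 / 65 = -574.89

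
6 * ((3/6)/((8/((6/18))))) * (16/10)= 1/5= 0.20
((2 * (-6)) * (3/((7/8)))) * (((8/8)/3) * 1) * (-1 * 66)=6336/7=905.14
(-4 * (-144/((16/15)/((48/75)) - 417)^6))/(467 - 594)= -6561/7425607691334377503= -0.00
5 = 5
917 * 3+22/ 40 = 55031/ 20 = 2751.55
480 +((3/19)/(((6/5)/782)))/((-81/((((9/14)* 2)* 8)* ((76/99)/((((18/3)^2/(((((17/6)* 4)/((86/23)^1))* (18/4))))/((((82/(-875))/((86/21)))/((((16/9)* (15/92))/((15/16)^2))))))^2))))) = 479.99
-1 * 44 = -44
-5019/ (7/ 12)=-8604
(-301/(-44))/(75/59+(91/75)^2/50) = 2497359375/474811238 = 5.26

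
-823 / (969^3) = -823 / 909853209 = -0.00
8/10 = 4/5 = 0.80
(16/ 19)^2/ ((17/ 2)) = 512/ 6137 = 0.08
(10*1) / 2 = 5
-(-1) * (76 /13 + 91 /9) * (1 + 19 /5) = 14936 /195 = 76.59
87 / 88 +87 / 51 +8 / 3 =24061 / 4488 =5.36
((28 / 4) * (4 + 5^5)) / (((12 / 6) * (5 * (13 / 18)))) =197127 / 65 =3032.72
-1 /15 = -0.07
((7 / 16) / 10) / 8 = 7 / 1280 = 0.01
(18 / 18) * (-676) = -676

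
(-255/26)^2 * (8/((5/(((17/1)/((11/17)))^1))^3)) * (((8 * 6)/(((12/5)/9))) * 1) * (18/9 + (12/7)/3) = 81365234791824/1574573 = 51674476.06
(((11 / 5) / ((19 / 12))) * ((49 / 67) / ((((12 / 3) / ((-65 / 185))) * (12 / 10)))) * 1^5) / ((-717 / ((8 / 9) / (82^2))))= 7007 / 510927767793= 0.00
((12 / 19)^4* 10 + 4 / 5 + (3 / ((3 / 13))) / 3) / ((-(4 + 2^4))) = -13145117 / 39096300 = -0.34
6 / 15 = 2 / 5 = 0.40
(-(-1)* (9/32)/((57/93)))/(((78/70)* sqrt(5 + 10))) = 217* sqrt(15)/7904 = 0.11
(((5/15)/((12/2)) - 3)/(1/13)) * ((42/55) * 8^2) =-308672/165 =-1870.74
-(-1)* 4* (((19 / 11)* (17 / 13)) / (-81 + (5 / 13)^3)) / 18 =-54587 / 8802684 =-0.01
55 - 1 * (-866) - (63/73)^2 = 4904040/5329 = 920.26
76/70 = 38/35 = 1.09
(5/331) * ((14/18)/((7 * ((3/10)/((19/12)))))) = 475/53622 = 0.01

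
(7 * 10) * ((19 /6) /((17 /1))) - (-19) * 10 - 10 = 9845 /51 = 193.04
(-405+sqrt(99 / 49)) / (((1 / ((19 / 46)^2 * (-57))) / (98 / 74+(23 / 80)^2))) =555311766501 / 100213760-20567102463 * sqrt(11) / 3507481600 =5521.82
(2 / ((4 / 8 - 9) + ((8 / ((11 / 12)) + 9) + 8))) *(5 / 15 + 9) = 1.08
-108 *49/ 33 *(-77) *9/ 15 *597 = 22115268/ 5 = 4423053.60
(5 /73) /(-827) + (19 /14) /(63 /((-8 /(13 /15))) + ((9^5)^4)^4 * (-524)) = -16027289358762846381135609610593636500587187956963994779764287648739127175798404135 /193516697175574359775107577560229685835389824829974665769829961928405969345748097226101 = -0.00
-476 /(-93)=5.12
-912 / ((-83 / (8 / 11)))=7296 / 913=7.99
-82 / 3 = -27.33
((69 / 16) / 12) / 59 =23 / 3776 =0.01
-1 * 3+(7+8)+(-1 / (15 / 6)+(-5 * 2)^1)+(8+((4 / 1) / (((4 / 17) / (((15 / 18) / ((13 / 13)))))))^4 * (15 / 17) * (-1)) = -76744889 / 2160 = -35530.04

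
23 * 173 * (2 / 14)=3979 / 7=568.43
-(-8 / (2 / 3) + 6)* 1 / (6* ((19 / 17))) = 17 / 19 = 0.89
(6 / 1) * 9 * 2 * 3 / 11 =324 / 11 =29.45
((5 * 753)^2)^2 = 200937003800625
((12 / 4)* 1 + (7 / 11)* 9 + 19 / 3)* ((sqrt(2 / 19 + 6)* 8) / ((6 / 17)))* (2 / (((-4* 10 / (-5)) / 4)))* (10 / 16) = 42245* sqrt(551) / 1881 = 527.18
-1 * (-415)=415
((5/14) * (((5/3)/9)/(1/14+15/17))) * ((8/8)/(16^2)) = 425/1569024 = 0.00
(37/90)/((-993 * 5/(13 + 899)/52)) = -292448/74475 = -3.93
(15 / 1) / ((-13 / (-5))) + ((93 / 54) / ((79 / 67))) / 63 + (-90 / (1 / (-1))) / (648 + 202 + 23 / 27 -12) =155619065939 / 26377433082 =5.90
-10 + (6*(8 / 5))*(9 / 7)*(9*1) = 3538 / 35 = 101.09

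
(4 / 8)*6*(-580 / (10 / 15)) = -2610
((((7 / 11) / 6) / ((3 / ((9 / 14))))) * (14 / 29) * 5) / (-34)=-35 / 21692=-0.00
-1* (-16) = 16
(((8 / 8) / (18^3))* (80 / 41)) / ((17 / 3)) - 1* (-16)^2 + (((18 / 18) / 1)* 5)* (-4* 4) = -56908646 / 169371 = -336.00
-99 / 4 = -24.75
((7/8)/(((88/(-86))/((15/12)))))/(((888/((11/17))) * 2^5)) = -1505/61833216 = -0.00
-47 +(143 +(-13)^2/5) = 649/5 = 129.80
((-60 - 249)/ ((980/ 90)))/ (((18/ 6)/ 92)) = -870.24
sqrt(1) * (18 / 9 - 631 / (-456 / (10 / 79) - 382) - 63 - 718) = -778.84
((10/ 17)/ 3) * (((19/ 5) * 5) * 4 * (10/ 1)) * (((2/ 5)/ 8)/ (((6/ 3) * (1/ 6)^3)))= 13680/ 17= 804.71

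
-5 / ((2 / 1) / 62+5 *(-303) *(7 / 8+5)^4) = 634880 / 229174214069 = 0.00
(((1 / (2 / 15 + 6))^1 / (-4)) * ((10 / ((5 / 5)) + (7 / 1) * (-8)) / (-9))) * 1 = -5 / 24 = -0.21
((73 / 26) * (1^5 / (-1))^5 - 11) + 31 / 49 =-16785 / 1274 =-13.18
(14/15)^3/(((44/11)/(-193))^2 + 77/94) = 9607858064/9685159875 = 0.99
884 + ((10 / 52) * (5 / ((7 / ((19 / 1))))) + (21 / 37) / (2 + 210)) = 632867597 / 713804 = 886.61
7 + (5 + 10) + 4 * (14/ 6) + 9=121/ 3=40.33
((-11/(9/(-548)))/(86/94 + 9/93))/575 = 399218/346725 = 1.15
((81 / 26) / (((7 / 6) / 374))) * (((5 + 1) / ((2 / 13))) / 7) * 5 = 1363230 / 49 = 27821.02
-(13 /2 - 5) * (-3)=9 /2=4.50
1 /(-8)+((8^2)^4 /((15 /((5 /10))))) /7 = 79891.38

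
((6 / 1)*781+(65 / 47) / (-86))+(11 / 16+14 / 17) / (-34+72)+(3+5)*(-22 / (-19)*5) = 98854104247 / 20889056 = 4732.34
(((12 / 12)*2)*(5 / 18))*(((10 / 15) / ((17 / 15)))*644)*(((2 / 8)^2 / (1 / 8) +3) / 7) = 16100 / 153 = 105.23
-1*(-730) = 730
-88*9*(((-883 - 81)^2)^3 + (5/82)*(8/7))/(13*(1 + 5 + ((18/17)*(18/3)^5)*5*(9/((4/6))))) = -516852894459085112766288/5875045267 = -87974282915271.56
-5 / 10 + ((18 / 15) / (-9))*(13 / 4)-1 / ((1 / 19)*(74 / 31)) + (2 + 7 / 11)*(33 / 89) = -781949 / 98790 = -7.92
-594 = -594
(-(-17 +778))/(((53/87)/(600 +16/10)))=-199150656/265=-751511.91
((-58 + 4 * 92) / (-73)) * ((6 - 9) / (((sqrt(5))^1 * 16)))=93 * sqrt(5) / 584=0.36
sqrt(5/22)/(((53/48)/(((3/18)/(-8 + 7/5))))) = -20 * sqrt(110)/19239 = -0.01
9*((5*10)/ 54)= 25/ 3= 8.33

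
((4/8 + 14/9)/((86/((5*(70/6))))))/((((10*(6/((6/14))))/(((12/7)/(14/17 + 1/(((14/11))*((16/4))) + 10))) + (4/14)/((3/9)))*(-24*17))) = -45325/11947818492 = -0.00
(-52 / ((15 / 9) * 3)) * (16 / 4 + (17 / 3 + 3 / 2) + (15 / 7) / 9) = -12454 / 105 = -118.61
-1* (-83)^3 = 571787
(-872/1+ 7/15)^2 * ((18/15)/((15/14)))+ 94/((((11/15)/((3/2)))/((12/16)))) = 210588591953/247500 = 850863.00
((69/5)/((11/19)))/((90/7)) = 3059/1650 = 1.85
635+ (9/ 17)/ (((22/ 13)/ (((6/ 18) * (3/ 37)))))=8787247/ 13838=635.01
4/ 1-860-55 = -911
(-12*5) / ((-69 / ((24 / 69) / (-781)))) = -160 / 413149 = -0.00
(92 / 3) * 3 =92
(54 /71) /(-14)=-27 /497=-0.05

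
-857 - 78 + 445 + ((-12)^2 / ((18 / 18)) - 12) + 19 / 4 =-353.25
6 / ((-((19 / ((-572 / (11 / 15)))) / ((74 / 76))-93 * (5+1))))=86580 / 8052301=0.01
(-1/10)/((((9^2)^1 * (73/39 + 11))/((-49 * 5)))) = 637/27108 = 0.02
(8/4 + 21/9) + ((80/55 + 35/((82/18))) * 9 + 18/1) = 141484/1353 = 104.57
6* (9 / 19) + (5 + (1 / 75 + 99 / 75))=523 / 57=9.18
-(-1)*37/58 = 37/58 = 0.64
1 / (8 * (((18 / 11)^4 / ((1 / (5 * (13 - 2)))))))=1331 / 4199040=0.00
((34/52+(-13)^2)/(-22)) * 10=-2005/26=-77.12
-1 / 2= -0.50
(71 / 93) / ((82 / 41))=71 / 186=0.38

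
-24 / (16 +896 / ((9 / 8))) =-27 / 914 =-0.03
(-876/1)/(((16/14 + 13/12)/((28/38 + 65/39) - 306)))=424457040/3553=119464.41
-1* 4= -4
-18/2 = -9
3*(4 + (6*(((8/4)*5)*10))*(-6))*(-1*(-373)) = -4023924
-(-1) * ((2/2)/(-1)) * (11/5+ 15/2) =-97/10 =-9.70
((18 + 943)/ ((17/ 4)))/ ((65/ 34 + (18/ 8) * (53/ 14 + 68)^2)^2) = 40166540288/ 23888578762083025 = 0.00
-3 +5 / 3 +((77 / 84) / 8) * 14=0.27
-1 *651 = -651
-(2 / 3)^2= -4 / 9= -0.44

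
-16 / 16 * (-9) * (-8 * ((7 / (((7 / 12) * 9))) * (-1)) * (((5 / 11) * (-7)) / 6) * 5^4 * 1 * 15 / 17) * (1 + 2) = -15750000 / 187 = -84224.60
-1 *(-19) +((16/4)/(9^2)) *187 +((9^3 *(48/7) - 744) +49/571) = 1386708706/323757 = 4283.18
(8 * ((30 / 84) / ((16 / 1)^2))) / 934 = 0.00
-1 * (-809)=809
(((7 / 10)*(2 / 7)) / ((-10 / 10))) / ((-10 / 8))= 4 / 25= 0.16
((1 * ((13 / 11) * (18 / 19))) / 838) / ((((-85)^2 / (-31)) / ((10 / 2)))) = -0.00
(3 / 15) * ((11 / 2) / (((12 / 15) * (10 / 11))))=121 / 80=1.51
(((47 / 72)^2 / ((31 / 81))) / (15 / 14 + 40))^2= 239104369 / 325356160000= 0.00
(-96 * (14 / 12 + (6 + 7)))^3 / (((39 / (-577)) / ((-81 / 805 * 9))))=-70538920243200 / 2093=-33702303030.67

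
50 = 50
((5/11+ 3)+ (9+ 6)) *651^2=86031603/11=7821054.82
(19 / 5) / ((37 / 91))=1729 / 185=9.35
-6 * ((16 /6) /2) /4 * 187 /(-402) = 187 /201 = 0.93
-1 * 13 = -13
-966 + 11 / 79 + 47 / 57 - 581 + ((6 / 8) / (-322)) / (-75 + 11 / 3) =-1918895092705 / 1241170896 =-1546.04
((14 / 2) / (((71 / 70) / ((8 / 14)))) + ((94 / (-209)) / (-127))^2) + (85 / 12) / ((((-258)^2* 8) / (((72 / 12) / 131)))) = 27522645983491212659 / 6978933387468922176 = 3.94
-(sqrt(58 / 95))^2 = -58 / 95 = -0.61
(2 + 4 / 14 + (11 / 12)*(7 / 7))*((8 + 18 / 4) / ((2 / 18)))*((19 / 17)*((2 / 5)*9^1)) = 689985 / 476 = 1449.55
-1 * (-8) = 8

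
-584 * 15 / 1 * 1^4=-8760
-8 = -8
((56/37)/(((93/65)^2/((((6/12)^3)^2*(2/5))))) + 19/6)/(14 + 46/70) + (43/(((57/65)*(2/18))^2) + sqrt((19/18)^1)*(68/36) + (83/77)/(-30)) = 17*sqrt(38)/54 + 21757404460762483/4803516734940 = 4531.41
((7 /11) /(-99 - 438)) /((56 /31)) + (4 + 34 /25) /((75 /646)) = 454512251 /9845000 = 46.17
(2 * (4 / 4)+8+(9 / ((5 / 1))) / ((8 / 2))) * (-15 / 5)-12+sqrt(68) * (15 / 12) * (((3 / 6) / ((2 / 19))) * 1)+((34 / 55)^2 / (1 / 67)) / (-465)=-244218583 / 5626500+95 * sqrt(17) / 8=5.56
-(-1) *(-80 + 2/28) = -1119/14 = -79.93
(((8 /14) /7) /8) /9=0.00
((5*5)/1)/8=25/8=3.12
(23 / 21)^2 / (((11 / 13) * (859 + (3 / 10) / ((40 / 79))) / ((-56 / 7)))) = -1692800 / 128304099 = -0.01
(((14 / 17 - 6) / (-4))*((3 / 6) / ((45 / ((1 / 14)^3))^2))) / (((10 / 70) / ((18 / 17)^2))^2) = 0.00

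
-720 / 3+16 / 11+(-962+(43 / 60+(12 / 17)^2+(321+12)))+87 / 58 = -164957773 / 190740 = -864.83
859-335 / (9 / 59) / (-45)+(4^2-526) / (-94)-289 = 2376436 / 3807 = 624.23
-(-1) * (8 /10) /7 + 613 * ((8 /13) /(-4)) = -42858 /455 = -94.19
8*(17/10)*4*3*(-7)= -5712/5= -1142.40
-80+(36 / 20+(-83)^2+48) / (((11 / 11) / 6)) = 207764 / 5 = 41552.80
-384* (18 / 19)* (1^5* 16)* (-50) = 5529600 / 19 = 291031.58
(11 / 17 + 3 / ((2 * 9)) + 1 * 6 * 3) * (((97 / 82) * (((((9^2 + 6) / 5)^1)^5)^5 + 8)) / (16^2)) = 572569255363494702057624780915517288288875505899258401 / 638122558593750000000000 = 897271609744189115113546100000.00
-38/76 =-1/2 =-0.50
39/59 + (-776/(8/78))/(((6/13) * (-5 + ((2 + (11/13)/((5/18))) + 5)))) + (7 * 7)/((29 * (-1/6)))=-1828466015/561208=-3258.09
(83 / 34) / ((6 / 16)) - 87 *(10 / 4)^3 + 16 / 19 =-10480883 / 7752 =-1352.02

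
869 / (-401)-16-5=-9290 / 401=-23.17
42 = 42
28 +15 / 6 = 61 / 2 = 30.50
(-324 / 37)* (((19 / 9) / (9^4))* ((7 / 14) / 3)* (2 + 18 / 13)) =-1672 / 1051947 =-0.00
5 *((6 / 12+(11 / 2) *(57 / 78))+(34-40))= -385 / 52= -7.40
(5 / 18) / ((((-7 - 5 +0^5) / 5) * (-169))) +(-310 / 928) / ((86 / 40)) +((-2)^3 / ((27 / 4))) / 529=-1259630161 / 8026779384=-0.16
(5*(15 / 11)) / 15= 0.45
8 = 8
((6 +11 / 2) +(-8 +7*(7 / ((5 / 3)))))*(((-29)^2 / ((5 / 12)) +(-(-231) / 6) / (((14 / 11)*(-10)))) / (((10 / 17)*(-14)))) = -12882277 / 1600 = -8051.42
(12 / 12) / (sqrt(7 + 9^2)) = sqrt(22) / 44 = 0.11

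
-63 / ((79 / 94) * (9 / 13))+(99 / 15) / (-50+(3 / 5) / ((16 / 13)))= -33924106 / 312919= -108.41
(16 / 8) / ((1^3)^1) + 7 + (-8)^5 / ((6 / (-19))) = 311323 / 3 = 103774.33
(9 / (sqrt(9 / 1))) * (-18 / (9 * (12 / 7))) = -7 / 2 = -3.50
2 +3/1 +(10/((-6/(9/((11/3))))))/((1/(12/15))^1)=19/11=1.73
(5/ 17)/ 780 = 1/ 2652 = 0.00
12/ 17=0.71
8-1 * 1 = 7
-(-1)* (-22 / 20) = -11 / 10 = -1.10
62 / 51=1.22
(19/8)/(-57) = -1/24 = -0.04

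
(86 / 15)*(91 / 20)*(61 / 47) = 238693 / 7050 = 33.86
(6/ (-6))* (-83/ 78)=83/ 78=1.06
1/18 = 0.06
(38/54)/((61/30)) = 0.35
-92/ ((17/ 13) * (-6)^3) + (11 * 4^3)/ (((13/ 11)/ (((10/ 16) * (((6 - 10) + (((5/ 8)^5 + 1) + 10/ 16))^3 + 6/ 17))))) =-8637749728816751297/ 2018703348596736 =-4278.86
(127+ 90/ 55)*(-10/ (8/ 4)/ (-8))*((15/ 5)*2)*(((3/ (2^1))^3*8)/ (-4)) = -573075/ 176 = -3256.11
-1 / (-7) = 1 / 7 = 0.14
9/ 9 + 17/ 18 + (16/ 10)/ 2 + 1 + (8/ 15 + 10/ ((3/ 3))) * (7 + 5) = 11713/ 90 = 130.14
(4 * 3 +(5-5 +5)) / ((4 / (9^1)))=153 / 4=38.25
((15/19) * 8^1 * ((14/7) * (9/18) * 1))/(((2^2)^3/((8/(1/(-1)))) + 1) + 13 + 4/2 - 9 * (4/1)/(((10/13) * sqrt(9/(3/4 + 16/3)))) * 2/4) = -0.56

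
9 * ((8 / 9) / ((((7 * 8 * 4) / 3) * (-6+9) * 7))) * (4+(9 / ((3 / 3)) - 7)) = 3 / 98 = 0.03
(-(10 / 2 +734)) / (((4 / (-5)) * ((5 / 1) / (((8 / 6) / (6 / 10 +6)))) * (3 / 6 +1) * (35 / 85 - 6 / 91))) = 2286466 / 31779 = 71.95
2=2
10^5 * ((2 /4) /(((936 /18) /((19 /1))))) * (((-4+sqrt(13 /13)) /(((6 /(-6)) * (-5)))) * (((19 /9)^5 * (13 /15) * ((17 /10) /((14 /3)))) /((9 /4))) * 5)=-399889988500 /1240029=-322484.38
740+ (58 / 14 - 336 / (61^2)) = 19380337 / 26047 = 744.05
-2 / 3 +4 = 10 / 3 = 3.33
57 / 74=0.77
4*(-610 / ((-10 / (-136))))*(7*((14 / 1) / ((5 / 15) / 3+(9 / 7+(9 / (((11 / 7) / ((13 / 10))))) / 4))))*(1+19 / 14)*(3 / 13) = -637463312640 / 1174121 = -542928.12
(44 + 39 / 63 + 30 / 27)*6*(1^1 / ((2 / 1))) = 2881 / 21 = 137.19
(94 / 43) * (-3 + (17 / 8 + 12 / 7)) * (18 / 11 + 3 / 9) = 143585 / 39732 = 3.61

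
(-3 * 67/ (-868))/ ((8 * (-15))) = -67/ 34720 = -0.00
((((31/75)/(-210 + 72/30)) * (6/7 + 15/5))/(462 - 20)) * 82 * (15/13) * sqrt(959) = -11439 * sqrt(959)/6958406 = -0.05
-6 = -6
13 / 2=6.50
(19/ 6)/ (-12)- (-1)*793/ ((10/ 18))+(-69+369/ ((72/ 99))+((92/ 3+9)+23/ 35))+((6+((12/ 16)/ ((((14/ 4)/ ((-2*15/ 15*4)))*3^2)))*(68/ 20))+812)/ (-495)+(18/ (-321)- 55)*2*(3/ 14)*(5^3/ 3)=465654551/ 505575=921.04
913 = 913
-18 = -18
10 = 10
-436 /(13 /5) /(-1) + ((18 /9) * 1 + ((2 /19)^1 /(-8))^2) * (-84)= -6049 /18772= -0.32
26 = 26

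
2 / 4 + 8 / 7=23 / 14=1.64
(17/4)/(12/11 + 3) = 187/180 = 1.04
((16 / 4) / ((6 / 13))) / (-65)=-2 / 15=-0.13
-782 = -782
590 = 590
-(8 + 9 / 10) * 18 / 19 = -801 / 95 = -8.43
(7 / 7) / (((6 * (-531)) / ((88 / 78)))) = -22 / 62127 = -0.00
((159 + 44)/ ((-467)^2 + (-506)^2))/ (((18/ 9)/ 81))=16443/ 948250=0.02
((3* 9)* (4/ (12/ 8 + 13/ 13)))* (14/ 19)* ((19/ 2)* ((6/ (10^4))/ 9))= 63/ 3125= 0.02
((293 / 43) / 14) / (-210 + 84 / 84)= -293 / 125818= -0.00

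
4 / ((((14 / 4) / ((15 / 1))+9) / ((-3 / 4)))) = -90 / 277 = -0.32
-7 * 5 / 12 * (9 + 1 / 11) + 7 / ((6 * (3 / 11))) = -4403 / 198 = -22.24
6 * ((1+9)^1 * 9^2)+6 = 4866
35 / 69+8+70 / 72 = 7849 / 828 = 9.48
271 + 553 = 824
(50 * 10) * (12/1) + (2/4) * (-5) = 11995/2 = 5997.50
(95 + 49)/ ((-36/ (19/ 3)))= -76/ 3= -25.33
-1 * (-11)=11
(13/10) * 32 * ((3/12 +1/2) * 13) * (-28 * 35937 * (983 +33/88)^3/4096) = -62097664910110748919/655360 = -94753517013718.79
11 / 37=0.30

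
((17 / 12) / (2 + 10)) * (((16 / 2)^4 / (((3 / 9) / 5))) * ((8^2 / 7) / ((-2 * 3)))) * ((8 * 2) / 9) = -11141120 / 567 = -19649.24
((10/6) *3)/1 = 5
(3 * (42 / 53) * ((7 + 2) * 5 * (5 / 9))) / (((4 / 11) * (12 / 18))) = 51975 / 212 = 245.17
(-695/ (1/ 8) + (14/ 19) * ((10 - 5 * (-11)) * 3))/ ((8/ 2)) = -51455/ 38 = -1354.08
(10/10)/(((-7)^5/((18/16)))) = -9/134456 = -0.00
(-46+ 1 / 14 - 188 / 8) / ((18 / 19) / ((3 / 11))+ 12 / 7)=-1539 / 115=-13.38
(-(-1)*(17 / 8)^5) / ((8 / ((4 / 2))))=10.83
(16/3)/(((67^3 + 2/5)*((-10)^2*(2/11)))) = 22/22557255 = 0.00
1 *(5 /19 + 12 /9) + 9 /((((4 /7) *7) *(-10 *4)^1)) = 1.54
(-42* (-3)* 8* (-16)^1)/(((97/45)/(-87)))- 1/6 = 378846623/582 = 650939.21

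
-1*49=-49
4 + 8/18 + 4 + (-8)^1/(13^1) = 916/117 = 7.83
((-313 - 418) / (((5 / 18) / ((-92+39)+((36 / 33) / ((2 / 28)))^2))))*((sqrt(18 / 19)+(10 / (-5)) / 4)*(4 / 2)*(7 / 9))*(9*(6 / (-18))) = -669641322 / 605+4017847932*sqrt(38) / 11495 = 1047802.78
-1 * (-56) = 56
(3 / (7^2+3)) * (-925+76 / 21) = -19349 / 364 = -53.16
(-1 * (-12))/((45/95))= 76/3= 25.33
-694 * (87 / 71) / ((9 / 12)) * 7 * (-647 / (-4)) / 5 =-91150654 / 355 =-256762.41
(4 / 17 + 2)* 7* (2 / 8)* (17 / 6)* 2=133 / 6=22.17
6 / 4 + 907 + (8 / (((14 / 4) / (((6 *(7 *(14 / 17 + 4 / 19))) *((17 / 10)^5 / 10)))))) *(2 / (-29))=15475858291 / 17218750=898.78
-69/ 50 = -1.38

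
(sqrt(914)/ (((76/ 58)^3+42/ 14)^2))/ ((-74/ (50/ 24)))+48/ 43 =48/ 43 - 14870583025 * sqrt(914)/ 14557859142648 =1.09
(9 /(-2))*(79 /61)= -711 /122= -5.83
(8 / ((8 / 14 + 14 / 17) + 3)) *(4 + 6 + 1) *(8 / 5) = 83776 / 2615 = 32.04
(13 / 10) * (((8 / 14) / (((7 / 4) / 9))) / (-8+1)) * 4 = -3744 / 1715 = -2.18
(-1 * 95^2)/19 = -475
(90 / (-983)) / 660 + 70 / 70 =21623 / 21626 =1.00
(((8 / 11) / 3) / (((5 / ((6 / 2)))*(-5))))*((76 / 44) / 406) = -76 / 614075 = -0.00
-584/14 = -292/7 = -41.71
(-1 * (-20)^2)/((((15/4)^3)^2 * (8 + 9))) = -65536/7745625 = -0.01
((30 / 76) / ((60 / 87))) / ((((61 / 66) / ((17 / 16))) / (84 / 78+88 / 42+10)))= 14625831 / 1687504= 8.67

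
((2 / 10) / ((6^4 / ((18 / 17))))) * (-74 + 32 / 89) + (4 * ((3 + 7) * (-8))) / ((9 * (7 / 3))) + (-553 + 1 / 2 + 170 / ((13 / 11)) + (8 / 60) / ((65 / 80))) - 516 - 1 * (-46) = -22149501613 / 24782940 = -893.74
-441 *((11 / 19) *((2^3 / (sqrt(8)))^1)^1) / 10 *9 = -43659 *sqrt(2) / 95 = -649.93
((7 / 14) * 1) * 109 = 109 / 2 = 54.50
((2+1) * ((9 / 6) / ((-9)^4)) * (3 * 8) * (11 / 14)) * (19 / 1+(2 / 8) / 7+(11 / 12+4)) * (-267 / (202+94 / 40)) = -19697480 / 48663909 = -0.40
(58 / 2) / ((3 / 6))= 58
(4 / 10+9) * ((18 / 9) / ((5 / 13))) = 1222 / 25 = 48.88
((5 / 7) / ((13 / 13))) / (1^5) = 5 / 7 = 0.71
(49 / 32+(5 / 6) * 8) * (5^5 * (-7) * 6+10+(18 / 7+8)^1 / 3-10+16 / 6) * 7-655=-271156885 / 36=-7532135.69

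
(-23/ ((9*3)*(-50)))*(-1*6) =-23/ 225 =-0.10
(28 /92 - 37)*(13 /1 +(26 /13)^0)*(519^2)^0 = -11816 /23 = -513.74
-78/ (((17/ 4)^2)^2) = -19968/ 83521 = -0.24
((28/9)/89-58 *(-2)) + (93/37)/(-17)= 58387283/503829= 115.89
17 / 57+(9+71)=4577 / 57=80.30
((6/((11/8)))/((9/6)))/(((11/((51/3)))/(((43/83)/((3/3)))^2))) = 1005856/833569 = 1.21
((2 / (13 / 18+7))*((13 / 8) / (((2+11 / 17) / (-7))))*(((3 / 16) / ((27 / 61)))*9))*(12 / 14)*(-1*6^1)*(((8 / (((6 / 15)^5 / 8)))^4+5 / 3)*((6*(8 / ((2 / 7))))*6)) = 4665360717773442595818 / 139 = 33563746171031961120.99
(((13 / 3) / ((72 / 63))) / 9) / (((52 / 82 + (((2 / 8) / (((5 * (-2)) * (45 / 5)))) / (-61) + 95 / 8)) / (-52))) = -2113345 / 1206726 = -1.75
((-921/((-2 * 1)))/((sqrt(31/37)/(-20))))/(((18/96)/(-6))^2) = -9431040 * sqrt(1147)/31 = -10303377.26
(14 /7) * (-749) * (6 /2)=-4494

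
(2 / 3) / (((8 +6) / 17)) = 17 / 21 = 0.81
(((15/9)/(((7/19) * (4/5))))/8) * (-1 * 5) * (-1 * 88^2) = 574750/21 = 27369.05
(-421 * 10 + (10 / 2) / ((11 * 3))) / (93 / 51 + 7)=-94469 / 198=-477.12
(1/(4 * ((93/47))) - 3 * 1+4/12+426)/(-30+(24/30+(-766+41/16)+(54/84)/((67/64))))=-164178140/307072763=-0.53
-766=-766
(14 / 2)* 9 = 63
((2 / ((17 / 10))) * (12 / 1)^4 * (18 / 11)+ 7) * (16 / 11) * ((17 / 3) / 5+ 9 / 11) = 38466217888 / 339405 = 113334.27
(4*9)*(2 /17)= 72 /17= 4.24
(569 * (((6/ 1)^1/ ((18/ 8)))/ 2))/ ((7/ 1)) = 2276/ 21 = 108.38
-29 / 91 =-0.32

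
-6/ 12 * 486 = -243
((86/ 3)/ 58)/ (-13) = -43/ 1131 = -0.04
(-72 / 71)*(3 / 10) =-108 / 355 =-0.30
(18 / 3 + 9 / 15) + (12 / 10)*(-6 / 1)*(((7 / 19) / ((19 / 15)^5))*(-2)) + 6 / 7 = 14958049941 / 1646605835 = 9.08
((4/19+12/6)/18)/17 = 7/969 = 0.01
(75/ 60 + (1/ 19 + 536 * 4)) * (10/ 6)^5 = 509509375/ 18468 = 27588.77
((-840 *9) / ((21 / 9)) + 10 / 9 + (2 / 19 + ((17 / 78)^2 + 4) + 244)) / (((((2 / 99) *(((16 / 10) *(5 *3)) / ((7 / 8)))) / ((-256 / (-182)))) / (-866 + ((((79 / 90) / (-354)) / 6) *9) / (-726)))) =4616681619822029213 / 702204085440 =6574558.19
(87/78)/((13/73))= 6.26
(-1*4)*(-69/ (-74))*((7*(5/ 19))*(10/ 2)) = -24150/ 703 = -34.35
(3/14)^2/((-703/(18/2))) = -81/137788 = -0.00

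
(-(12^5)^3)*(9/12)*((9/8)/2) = -6499837226778624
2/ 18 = 1/ 9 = 0.11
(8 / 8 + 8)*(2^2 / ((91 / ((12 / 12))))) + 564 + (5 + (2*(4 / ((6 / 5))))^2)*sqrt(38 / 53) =445*sqrt(2014) / 477 + 51360 / 91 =606.26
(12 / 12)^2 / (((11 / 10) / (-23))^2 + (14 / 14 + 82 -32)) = 52900 / 2698021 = 0.02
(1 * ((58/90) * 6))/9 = 58/135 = 0.43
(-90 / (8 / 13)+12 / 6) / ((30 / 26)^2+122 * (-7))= 0.17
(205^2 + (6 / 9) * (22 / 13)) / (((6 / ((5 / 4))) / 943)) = 7727974585 / 936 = 8256383.10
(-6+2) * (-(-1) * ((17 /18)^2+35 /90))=-415 /81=-5.12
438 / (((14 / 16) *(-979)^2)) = 0.00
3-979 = -976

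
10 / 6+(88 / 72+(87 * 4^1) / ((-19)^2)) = 3.85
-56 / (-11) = 5.09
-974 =-974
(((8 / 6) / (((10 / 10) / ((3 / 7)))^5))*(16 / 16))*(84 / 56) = 486 / 16807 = 0.03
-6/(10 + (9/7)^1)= -42/79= -0.53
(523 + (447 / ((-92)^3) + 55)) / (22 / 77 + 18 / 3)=3150568519 / 34262272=91.95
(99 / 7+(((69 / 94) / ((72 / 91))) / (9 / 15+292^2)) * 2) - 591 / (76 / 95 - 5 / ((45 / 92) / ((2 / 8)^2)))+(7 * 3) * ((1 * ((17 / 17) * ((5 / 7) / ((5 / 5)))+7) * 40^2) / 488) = -18597034454223481 / 5954889895752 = -3122.99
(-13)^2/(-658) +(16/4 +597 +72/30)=1984341/3290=603.14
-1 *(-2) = 2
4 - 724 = -720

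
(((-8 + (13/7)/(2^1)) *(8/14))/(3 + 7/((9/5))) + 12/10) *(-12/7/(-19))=55908/1010135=0.06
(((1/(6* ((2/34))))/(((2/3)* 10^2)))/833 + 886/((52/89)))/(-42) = -128794871/3567200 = -36.11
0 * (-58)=0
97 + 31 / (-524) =50797 / 524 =96.94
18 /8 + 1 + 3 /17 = 233 /68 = 3.43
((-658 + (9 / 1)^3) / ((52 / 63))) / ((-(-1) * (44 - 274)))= -4473 / 11960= -0.37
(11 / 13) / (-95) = -0.01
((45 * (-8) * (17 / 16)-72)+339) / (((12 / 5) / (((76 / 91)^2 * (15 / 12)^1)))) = -99275 / 2366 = -41.96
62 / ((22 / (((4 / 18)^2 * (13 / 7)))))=1612 / 6237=0.26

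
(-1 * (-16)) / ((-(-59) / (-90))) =-1440 / 59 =-24.41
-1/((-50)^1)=1/50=0.02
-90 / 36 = -2.50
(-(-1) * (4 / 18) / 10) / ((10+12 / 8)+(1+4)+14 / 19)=0.00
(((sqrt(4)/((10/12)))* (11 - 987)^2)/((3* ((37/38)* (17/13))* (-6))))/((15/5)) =-941145088/28305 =-33250.14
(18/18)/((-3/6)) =-2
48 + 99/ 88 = 393/ 8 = 49.12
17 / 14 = 1.21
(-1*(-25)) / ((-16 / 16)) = -25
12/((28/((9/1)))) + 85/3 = 676/21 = 32.19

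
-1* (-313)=313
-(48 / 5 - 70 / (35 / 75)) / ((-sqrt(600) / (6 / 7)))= -351 *sqrt(6) / 175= -4.91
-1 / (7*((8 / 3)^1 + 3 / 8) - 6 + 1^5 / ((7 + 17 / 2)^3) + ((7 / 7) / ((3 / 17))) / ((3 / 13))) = -0.03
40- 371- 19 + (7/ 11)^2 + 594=244.40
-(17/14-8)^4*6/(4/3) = -9541.02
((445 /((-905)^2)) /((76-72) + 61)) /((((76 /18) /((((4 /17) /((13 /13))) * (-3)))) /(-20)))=19224 /687817195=0.00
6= 6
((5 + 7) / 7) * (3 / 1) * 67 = 2412 / 7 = 344.57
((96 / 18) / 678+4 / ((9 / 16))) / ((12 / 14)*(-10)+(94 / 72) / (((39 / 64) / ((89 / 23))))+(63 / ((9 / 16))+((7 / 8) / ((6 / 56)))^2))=181839840 / 4557207623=0.04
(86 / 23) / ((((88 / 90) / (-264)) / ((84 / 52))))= -487620 / 299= -1630.84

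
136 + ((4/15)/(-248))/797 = 100804559/741210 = 136.00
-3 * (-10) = 30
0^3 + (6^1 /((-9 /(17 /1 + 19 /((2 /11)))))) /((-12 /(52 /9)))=39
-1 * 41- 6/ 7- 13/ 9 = -2728/ 63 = -43.30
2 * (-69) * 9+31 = -1211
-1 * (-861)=861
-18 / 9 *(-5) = 10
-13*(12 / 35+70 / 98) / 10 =-481 / 350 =-1.37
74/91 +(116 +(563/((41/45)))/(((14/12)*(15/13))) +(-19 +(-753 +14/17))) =-12389318/63427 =-195.33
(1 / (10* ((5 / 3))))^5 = 0.00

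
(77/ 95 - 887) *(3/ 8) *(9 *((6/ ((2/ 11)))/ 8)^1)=-18752877/ 1520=-12337.42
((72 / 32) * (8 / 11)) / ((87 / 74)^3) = 810448 / 804837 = 1.01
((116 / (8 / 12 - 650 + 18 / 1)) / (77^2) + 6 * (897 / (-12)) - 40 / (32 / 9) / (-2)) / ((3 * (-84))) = 2210345189 / 1257706912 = 1.76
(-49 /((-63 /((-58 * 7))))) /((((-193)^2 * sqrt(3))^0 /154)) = -437668 /9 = -48629.78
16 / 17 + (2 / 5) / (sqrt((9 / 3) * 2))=sqrt(6) / 15 + 16 / 17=1.10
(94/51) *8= 752/51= 14.75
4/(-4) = -1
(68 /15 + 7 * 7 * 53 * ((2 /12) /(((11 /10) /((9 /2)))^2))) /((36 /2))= 26311081 /65340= 402.68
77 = 77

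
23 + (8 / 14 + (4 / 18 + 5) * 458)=152167 / 63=2415.35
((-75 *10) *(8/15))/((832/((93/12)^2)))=-24025/832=-28.88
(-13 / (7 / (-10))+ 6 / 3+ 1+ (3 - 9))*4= 436 / 7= 62.29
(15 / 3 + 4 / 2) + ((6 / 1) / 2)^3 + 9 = 43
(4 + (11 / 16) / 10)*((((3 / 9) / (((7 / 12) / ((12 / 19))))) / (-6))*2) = -93 / 190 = -0.49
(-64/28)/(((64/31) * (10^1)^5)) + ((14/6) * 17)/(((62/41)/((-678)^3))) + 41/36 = -6386592255943908649/781200000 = -8175361310.73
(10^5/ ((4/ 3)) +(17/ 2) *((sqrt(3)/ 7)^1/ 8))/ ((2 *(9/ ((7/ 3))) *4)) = 17 *sqrt(3)/ 3456 +21875/ 9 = 2430.56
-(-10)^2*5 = -500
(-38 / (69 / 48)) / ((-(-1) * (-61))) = 608 / 1403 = 0.43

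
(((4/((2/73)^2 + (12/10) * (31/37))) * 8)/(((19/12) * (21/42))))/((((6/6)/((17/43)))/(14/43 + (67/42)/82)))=27403860684320/5000635386299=5.48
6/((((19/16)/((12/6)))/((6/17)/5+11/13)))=9.26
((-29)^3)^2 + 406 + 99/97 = 57697901618/97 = 594823728.02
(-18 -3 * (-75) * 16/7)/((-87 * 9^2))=-386/5481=-0.07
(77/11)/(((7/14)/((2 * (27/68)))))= 189/17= 11.12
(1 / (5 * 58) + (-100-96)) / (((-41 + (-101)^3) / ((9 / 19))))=511551 / 5677184420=0.00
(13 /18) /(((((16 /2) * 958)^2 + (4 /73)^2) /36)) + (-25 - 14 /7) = -4225620334523 /156504459400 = -27.00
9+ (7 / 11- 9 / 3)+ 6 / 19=6.95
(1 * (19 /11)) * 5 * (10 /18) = 475 /99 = 4.80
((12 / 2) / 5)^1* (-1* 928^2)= -5167104 / 5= -1033420.80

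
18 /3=6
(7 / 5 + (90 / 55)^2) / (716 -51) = 2467 / 402325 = 0.01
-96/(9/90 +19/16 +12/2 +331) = -2560/9021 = -0.28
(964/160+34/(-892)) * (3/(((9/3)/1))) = 53403/8920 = 5.99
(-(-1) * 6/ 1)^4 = 1296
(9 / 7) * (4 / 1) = 36 / 7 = 5.14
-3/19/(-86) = 0.00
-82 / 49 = -1.67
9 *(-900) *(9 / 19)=-72900 / 19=-3836.84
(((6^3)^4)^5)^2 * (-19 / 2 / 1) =-22692045793921044786795319396322264267879577018525196322599600393915531508963443942633632694272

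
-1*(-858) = 858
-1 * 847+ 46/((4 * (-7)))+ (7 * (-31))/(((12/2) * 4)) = -144091/168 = -857.68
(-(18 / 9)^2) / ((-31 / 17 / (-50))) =-3400 / 31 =-109.68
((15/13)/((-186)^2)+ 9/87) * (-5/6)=-2249465/26085384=-0.09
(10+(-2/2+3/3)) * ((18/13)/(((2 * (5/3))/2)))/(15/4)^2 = 192/325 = 0.59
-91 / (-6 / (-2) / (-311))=28301 / 3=9433.67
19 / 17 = 1.12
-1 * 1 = -1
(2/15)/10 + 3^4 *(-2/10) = -1214/75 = -16.19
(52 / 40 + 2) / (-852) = -0.00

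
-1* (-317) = 317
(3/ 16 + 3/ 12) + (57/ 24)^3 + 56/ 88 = 81497/ 5632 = 14.47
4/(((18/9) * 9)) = 2/9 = 0.22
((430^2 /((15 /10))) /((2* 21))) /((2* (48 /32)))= 184900 /189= 978.31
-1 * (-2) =2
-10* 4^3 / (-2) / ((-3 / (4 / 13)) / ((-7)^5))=21512960 / 39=551614.36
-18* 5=-90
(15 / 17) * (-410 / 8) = -3075 / 68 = -45.22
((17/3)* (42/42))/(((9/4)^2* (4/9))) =68/27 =2.52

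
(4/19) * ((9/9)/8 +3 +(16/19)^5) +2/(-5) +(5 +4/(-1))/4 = 561773187/940917620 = 0.60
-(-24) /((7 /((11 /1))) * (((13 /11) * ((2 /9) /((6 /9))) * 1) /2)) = 17424 /91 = 191.47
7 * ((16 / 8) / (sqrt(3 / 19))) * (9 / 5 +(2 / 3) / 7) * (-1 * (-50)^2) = -199000 * sqrt(57) / 9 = -166935.23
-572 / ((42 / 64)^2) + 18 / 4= -1323.68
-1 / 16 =-0.06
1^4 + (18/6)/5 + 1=2.60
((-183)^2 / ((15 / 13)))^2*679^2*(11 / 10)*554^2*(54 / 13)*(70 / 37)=953122594172742399061656 / 925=1030402804511072863850.44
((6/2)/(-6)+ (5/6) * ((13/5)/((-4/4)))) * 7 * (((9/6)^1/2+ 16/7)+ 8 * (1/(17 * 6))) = -8894/153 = -58.13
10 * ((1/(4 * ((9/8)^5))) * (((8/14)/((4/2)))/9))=163840/3720087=0.04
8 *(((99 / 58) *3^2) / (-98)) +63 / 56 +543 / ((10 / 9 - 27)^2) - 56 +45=-6368374091 / 617157352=-10.32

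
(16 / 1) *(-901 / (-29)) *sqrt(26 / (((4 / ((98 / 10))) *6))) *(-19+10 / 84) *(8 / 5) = -22863776 *sqrt(195) / 6525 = -48931.07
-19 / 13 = -1.46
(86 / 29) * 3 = 258 / 29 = 8.90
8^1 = 8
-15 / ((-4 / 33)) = 495 / 4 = 123.75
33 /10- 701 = -697.70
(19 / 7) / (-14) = -19 / 98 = -0.19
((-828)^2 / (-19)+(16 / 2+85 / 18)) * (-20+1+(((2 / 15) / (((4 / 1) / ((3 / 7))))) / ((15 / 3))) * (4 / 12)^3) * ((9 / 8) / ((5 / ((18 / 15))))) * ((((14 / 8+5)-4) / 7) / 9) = 24364399085279 / 3016440000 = 8077.20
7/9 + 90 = 817/9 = 90.78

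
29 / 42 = 0.69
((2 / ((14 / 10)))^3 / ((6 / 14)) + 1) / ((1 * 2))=1147 / 294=3.90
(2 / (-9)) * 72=-16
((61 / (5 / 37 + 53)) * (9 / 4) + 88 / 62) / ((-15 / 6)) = -975719 / 609460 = -1.60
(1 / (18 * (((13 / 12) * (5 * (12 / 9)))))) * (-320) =-32 / 13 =-2.46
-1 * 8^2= -64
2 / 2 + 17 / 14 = 31 / 14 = 2.21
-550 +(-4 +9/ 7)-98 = -650.71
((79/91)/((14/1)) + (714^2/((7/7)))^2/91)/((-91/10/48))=-873236991048720/57967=-15064381304.00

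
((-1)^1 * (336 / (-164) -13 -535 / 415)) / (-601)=-55598 / 2045203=-0.03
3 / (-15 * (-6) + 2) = 3 / 92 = 0.03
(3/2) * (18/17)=27/17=1.59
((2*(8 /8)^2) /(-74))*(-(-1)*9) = -9 /37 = -0.24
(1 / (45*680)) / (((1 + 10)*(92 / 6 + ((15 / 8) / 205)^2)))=13448 / 69408196275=0.00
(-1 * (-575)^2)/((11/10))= -300568.18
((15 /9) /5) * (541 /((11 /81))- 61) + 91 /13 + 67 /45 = 651452 /495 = 1316.06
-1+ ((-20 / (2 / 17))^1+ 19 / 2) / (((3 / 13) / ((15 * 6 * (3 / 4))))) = -187789 / 4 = -46947.25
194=194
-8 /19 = -0.42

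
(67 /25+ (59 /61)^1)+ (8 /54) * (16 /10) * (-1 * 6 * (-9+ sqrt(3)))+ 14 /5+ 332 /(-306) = 4237706 /233325 - 64 * sqrt(3) /45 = 15.70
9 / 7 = 1.29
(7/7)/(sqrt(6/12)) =sqrt(2) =1.41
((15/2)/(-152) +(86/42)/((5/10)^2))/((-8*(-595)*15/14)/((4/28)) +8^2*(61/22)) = 571703/2519458368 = 0.00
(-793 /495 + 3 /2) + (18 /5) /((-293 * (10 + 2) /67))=-24746 /145035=-0.17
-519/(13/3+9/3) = -1557/22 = -70.77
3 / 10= 0.30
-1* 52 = -52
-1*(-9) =9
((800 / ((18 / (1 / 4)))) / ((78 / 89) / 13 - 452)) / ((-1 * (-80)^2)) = 0.00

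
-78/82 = -0.95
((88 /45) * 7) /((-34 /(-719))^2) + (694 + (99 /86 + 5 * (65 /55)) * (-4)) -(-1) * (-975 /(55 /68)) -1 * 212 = 33032519402 /6151365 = 5369.95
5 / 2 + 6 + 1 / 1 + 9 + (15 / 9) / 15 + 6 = 443 / 18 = 24.61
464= 464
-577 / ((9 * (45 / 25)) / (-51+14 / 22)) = 1598290 / 891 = 1793.82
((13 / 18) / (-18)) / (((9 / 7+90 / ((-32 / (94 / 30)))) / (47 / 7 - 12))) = -0.03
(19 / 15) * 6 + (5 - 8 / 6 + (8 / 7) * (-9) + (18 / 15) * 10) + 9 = 21.98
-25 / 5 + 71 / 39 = -3.18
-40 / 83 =-0.48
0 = 0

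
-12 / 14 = -6 / 7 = -0.86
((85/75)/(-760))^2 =0.00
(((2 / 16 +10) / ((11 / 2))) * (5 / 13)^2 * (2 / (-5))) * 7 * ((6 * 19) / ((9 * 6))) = -5985 / 3718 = -1.61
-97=-97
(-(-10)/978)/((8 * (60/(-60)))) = -5/3912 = -0.00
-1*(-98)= 98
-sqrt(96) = -4 * sqrt(6) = -9.80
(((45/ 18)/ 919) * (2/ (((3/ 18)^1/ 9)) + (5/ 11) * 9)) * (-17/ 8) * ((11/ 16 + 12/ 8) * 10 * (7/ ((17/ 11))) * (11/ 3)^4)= -12285629125/ 1058688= -11604.58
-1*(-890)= 890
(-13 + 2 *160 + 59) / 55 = 366 / 55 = 6.65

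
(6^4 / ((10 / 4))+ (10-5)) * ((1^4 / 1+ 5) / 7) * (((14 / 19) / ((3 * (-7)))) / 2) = -5234 / 665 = -7.87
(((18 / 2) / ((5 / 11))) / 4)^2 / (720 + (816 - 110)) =9801 / 570400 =0.02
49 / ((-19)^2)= 49 / 361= 0.14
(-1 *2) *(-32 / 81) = 64 / 81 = 0.79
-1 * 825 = -825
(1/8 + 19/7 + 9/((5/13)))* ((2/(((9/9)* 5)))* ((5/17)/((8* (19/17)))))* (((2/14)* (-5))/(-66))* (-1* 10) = -12245/327712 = -0.04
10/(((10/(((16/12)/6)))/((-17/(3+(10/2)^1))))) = -17/36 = -0.47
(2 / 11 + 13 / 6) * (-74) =-173.79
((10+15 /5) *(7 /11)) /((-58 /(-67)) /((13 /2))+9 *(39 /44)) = 1.02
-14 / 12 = -7 / 6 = -1.17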